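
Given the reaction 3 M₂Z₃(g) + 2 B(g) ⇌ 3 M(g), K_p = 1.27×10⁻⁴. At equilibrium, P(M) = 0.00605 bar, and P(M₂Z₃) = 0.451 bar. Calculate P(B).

P(B) = 0.138 bar

At equilibrium, K_p = P(M)³ / (P(M₂Z₃)³·P(B)²) = 1.27×10⁻⁴.
(0.00605)³ / ((0.451)³·(P(B))²) = 1.27×10⁻⁴
P(B)² = 0.0190 ⇒ P(B) = 0.138 bar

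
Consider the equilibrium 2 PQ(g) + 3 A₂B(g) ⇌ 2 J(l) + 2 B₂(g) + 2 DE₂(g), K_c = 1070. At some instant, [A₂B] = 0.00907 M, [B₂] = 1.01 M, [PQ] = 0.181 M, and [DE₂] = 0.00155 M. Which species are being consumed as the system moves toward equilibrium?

PQ, A₂B (reactants)

(J is a pure liquid — omitted from Q_c.)
Q_c = [B₂]²·[DE₂]² / ([PQ]²·[A₂B]³) = (1.01)²·(0.00155)² / ((0.181)²·(0.00907)³) = 100
Q_c = 100 < K_c = 1070: net forward reaction.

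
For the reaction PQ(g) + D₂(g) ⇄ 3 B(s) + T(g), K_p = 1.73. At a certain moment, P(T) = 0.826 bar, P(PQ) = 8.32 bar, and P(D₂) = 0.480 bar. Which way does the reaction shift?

in the forward direction

(B is a pure solid — omitted from Q_p.)
Q_p = P(T) / (P(PQ)·P(D₂)) = (0.826) / ((8.32)·(0.480)) = 0.207
Q_p = 0.207 < K_p = 1.73, so the forward reaction proceeds.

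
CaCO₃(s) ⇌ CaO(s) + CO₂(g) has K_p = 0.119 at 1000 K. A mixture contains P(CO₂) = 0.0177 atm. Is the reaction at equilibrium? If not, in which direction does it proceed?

(CaCO₃, CaO are pure solids — omitted from Q_p.)
Q_p = P(CO₂) = 0.0177
Q_p = 0.0177 < K_p = 0.119, so the forward reaction proceeds.

in the forward direction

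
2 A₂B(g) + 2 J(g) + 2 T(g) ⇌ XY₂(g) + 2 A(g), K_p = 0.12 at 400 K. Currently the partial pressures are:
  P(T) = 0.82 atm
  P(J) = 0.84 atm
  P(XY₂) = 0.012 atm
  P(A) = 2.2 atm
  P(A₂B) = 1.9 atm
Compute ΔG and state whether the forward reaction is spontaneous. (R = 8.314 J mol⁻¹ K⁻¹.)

ΔG = -4.20 kJ/mol; the forward reaction is spontaneous

Q_p = P(XY₂)·P(A)² / (P(A₂B)²·P(J)²·P(T)²) = (0.012)·(2.2)² / ((1.9)²·(0.84)²·(0.82)²) = 0.0339
ΔG = RT ln(Q_p/K_p) = (8.314 J mol⁻¹ K⁻¹)(400 K) × ln(0.0339/0.12)
   = (3.326 kJ/mol)(-1.264) = -4.20 kJ/mol
ΔG < 0, so the forward reaction is spontaneous (proceeds forward).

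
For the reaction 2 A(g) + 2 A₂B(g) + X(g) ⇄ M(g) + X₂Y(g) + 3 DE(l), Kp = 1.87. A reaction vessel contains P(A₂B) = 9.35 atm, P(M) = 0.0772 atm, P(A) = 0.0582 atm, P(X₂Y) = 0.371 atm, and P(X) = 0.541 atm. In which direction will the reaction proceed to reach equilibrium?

(DE is a pure liquid — omitted from Qp.)
Qp = P(M)·P(X₂Y) / (P(A)²·P(A₂B)²·P(X)) = (0.0772)·(0.371) / ((0.0582)²·(9.35)²·(0.541)) = 0.179
Qp = 0.179 < Kp = 1.87, so the forward reaction proceeds.

forward (toward products)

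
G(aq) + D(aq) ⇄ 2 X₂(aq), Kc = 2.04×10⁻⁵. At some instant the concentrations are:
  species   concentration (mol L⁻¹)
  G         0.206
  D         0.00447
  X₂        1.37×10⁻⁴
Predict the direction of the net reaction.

Qc = [X₂]² / ([G]·[D]) = (1.37×10⁻⁴)² / ((0.206)·(0.00447)) = 2.04×10⁻⁵
Qc = 2.04×10⁻⁵ = Kc, so the system is already at equilibrium.

no net change (already at equilibrium)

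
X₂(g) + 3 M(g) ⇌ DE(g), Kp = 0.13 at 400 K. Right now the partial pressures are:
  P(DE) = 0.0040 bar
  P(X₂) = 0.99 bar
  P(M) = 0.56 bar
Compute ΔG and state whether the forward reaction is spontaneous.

ΔG = -5.76 kJ/mol; the forward reaction is spontaneous

Qp = P(DE) / (P(X₂)·P(M)³) = (0.0040) / ((0.99)·(0.56)³) = 0.0230
ΔG = RT ln(Qp/Kp) = (8.314 J mol⁻¹ K⁻¹)(400 K) × ln(0.0230/0.13)
   = (3.326 kJ/mol)(-1.732) = -5.76 kJ/mol
ΔG < 0, so the forward reaction is spontaneous (proceeds forward).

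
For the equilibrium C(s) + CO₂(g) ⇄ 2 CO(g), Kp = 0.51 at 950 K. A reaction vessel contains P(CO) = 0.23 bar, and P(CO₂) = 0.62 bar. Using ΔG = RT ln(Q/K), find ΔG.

(C is a pure solid — omitted from Qp.)
Qp = P(CO)² / P(CO₂) = (0.23)² / (0.62) = 0.0853
ΔG = RT ln(Qp/Kp) = (8.314 J mol⁻¹ K⁻¹)(950 K) × ln(0.0853/0.51)
   = (7.898 kJ/mol)(-1.788) = -14.1 kJ/mol
ΔG < 0, so the forward reaction is spontaneous (proceeds forward).

ΔG = -14.1 kJ/mol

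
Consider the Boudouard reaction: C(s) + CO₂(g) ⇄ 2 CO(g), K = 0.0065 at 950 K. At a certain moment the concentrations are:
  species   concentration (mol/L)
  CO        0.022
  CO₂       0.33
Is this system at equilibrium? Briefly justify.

(C is a pure solid — omitted from Q.)
Q = [CO]² / [CO₂] = (0.022)² / (0.33) = 0.0015
Q = 0.0015 < K = 0.0065: net forward reaction.

no; Q < K, reaction proceeds forward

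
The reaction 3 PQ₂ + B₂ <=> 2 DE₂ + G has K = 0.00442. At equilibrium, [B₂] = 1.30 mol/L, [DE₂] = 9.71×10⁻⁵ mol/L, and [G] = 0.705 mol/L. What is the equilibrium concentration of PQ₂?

[PQ₂] = 0.0105 mol/L

At equilibrium, K = [DE₂]²·[G] / ([PQ₂]³·[B₂]) = 0.00442.
(9.71×10⁻⁵)²·(0.705) / (([PQ₂])³·(1.30)) = 0.00442
[PQ₂]³ = 1.16×10⁻⁶ ⇒ [PQ₂] = 0.0105 mol/L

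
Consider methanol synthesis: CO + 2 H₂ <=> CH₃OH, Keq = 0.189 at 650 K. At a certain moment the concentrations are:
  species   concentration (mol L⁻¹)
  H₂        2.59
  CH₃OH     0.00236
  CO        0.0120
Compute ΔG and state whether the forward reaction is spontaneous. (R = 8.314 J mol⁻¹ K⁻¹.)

ΔG = -10.1 kJ/mol; the forward reaction is spontaneous

Q = [CH₃OH] / ([CO]·[H₂]²) = (0.00236) / ((0.0120)·(2.59)²) = 0.0293
ΔG = RT ln(Q/Keq) = (8.314 J mol⁻¹ K⁻¹)(650 K) × ln(0.0293/0.189)
   = (5.404 kJ/mol)(-1.864) = -10.1 kJ/mol
ΔG < 0, so the forward reaction is spontaneous (proceeds forward).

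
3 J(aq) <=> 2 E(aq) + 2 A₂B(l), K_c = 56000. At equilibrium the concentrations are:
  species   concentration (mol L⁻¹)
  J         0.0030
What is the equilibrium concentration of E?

(A₂B is a pure liquid — omitted from K_c.)
At equilibrium, K_c = [E]² / [J]³ = 56000.
([E])² / (0.0030)³ = 56000
[E]² = 0.00151 ⇒ [E] = 0.039 mol L⁻¹

[E] = 0.039 mol L⁻¹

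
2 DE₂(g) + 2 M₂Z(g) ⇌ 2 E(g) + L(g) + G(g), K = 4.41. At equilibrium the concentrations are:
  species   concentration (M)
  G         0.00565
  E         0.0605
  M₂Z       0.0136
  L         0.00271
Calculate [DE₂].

[DE₂] = 0.00829 M

At equilibrium, K = [E]²·[L]·[G] / ([DE₂]²·[M₂Z]²) = 4.41.
(0.0605)²·(0.00271)·(0.00565) / (([DE₂])²·(0.0136)²) = 4.41
[DE₂]² = 6.87×10⁻⁵ ⇒ [DE₂] = 0.00829 M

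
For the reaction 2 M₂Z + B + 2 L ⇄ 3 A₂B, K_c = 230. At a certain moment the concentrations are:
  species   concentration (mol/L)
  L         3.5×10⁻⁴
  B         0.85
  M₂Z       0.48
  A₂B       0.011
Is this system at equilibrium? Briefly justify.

no; Q < K, reaction proceeds forward

Q_c = [A₂B]³ / ([M₂Z]²·[B]·[L]²) = (0.011)³ / ((0.48)²·(0.85)·(3.5×10⁻⁴)²) = 55
Q_c = 55 < K_c = 230: net forward reaction.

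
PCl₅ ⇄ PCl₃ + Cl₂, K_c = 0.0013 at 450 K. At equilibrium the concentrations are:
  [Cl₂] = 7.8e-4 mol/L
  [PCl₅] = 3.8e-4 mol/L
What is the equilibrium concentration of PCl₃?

At equilibrium, K_c = [PCl₃]·[Cl₂] / [PCl₅] = 0.0013.
([PCl₃])·(7.8e-4) / (3.8e-4) = 0.0013
[PCl₃] = 6.33e-4 = 6.3e-4 mol/L

[PCl₃] = 6.3e-4 mol/L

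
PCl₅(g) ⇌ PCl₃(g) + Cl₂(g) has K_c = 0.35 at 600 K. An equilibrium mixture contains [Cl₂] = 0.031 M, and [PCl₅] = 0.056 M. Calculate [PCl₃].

[PCl₃] = 0.63 M

At equilibrium, K_c = [PCl₃]·[Cl₂] / [PCl₅] = 0.35.
([PCl₃])·(0.031) / (0.056) = 0.35
[PCl₃] = 0.632 = 0.63 M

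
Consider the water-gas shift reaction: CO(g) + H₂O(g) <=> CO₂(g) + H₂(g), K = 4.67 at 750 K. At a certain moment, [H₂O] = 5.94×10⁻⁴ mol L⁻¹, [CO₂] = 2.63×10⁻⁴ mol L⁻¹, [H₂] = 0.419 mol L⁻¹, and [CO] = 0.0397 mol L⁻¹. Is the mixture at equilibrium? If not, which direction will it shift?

Q = [CO₂]·[H₂] / ([CO]·[H₂O]) = (2.63×10⁻⁴)·(0.419) / ((0.0397)·(5.94×10⁻⁴)) = 4.67
Q = 4.67 = K; the system is at equilibrium.

yes, at equilibrium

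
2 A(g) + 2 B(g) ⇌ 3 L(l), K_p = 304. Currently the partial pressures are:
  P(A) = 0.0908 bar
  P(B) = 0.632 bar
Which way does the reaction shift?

(L is a pure liquid — omitted from Q_p.)
Q_p = 1 / (P(A)²·P(B)²) = 1 / ((0.0908)²·(0.632)²) = 304
Q_p = 304 = K_p, so the system is already at equilibrium.

at equilibrium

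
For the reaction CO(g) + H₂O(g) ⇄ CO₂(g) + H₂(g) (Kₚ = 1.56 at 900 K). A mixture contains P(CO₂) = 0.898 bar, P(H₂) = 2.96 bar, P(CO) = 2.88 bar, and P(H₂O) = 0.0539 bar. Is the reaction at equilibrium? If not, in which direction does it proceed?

Qₚ = P(CO₂)·P(H₂) / (P(CO)·P(H₂O)) = (0.898)·(2.96) / ((2.88)·(0.0539)) = 17.1
Qₚ = 17.1 > Kₚ = 1.56, so the reverse reaction proceeds.

to the left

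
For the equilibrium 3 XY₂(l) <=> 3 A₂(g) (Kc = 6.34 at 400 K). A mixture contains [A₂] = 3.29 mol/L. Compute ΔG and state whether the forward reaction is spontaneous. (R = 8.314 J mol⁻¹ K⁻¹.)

(XY₂ is a pure liquid — omitted from Qc.)
Qc = [A₂]³ = (3.29)³ = 35.6
ΔG = RT ln(Qc/Kc) = (8.314 J mol⁻¹ K⁻¹)(400 K) × ln(35.6/6.34)
   = (3.326 kJ/mol)(1.725) = 5.74 kJ/mol
ΔG > 0, so the forward reaction is non-spontaneous (proceeds in reverse).

ΔG = 5.74 kJ/mol; the forward reaction is non-spontaneous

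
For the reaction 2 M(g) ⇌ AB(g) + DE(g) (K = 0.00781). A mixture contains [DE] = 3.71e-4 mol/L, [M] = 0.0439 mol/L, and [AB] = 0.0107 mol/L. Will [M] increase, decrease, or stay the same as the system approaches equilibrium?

decrease

Q = [AB]·[DE] / [M]² = (0.0107)·(3.71e-4) / (0.0439)² = 0.00206
Q = 0.00206 < K = 0.00781: net forward reaction.
M is a reactant, so it decreases.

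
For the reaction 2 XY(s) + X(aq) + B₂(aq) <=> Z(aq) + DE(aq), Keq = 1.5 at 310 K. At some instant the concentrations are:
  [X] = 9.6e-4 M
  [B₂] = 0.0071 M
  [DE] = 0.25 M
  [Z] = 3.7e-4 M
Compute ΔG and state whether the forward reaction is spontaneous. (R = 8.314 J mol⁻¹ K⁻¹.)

(XY is a pure solid — omitted from Q.)
Q = [Z]·[DE] / ([X]·[B₂]) = (3.7e-4)·(0.25) / ((9.6e-4)·(0.0071)) = 13.6
ΔG = RT ln(Q/Keq) = (8.314 J mol⁻¹ K⁻¹)(310 K) × ln(13.6/1.5)
   = (2.577 kJ/mol)(2.205) = 5.68 kJ/mol
ΔG > 0, so the forward reaction is non-spontaneous (proceeds in reverse).

ΔG = 5.68 kJ/mol; the forward reaction is non-spontaneous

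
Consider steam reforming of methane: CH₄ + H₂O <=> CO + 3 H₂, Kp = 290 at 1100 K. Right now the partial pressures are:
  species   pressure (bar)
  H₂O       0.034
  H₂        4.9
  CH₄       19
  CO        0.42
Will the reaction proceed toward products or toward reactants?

in the forward direction

Qp = P(CO)·P(H₂)³ / (P(CH₄)·P(H₂O)) = (0.42)·(4.9)³ / ((19)·(0.034)) = 76
Qp = 76 < Kp = 290, so the forward reaction proceeds.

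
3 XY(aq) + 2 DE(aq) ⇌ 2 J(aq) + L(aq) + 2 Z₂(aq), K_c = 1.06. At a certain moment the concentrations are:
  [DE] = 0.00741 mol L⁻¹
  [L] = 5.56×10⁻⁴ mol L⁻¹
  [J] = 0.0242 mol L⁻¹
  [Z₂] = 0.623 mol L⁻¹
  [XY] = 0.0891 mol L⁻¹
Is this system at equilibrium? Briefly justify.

Q_c = [J]²·[L]·[Z₂]² / ([XY]³·[DE]²) = (0.0242)²·(5.56×10⁻⁴)·(0.623)² / ((0.0891)³·(0.00741)²) = 3.25
Q_c = 3.25 > K_c = 1.06: net reverse reaction.

no; Q > K, reaction proceeds in reverse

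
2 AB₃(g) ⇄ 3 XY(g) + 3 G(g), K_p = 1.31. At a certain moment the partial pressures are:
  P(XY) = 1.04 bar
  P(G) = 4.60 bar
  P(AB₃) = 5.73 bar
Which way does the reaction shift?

reverse (toward reactants)

Q_p = P(XY)³·P(G)³ / P(AB₃)² = (1.04)³·(4.60)³ / (5.73)² = 3.33
Q_p = 3.33 > K_p = 1.31, so the reverse reaction proceeds.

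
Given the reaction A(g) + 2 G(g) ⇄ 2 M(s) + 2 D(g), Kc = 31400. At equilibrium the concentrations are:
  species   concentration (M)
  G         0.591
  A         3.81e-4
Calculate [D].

(M is a pure solid — omitted from Kc.)
At equilibrium, Kc = [D]² / ([A]·[G]²) = 31400.
([D])² / ((3.81e-4)·(0.591)²) = 31400
[D]² = 4.18 ⇒ [D] = 2.04 M

[D] = 2.04 M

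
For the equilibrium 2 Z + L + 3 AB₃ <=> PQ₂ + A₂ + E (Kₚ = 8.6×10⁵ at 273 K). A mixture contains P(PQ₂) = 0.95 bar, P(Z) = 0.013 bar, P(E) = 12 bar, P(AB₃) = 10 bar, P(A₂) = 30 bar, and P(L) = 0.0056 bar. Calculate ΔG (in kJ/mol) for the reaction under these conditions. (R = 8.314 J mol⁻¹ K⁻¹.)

ΔG = -1.97 kJ/mol

Qₚ = P(PQ₂)·P(A₂)·P(E) / (P(Z)²·P(L)·P(AB₃)³) = (0.95)·(30)·(12) / ((0.013)²·(0.0056)·(10)³) = 3.61×10⁵
ΔG = RT ln(Qₚ/Kₚ) = (8.314 J mol⁻¹ K⁻¹)(273 K) × ln(3.61×10⁵/8.6×10⁵)
   = (2.270 kJ/mol)(-0.8681) = -1.97 kJ/mol
ΔG < 0, so the forward reaction is spontaneous (proceeds forward).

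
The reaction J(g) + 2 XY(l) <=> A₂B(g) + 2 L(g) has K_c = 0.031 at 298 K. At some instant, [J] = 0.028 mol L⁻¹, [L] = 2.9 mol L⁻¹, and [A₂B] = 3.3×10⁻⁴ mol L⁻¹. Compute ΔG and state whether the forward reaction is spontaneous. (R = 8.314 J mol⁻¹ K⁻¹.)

(XY is a pure liquid — omitted from Q_c.)
Q_c = [A₂B]·[L]² / [J] = (3.3×10⁻⁴)·(2.9)² / (0.028) = 0.0991
ΔG = RT ln(Q_c/K_c) = (8.314 J mol⁻¹ K⁻¹)(298 K) × ln(0.0991/0.031)
   = (2.478 kJ/mol)(1.162) = 2.88 kJ/mol
ΔG > 0, so the forward reaction is non-spontaneous (proceeds in reverse).

ΔG = 2.88 kJ/mol; the forward reaction is non-spontaneous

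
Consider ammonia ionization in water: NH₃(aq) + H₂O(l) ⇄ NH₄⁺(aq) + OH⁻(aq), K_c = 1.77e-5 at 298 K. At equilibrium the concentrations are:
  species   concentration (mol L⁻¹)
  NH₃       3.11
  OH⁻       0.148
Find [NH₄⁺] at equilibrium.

[NH₄⁺] = 3.72e-4 mol L⁻¹

(H₂O is a pure liquid — omitted from K_c.)
At equilibrium, K_c = [NH₄⁺]·[OH⁻] / [NH₃] = 1.77e-5.
([NH₄⁺])·(0.148) / (3.11) = 1.77e-5
[NH₄⁺] = 3.72e-4 mol L⁻¹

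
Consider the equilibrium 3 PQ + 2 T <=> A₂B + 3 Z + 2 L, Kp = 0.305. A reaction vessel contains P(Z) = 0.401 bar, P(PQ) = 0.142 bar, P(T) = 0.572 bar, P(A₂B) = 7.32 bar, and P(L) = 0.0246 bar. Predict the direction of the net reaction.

Qp = P(A₂B)·P(Z)³·P(L)² / (P(PQ)³·P(T)²) = (7.32)·(0.401)³·(0.0246)² / ((0.142)³·(0.572)²) = 0.305
Qp = 0.305 = Kp, so the system is already at equilibrium.

neither direction; the system is at equilibrium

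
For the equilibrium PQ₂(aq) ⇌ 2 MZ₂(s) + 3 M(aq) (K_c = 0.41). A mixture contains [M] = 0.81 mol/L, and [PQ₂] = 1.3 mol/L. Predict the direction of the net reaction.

(MZ₂ is a pure solid — omitted from Q_c.)
Q_c = [M]³ / [PQ₂] = (0.81)³ / (1.3) = 0.41
Q_c = 0.41 = K_c, so the system is already at equilibrium.

at equilibrium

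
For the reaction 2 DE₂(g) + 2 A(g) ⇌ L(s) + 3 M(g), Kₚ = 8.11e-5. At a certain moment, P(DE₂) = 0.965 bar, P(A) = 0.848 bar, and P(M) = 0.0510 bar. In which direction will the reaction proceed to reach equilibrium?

to the left

(L is a pure solid — omitted from Qₚ.)
Qₚ = P(M)³ / (P(DE₂)²·P(A)²) = (0.0510)³ / ((0.965)²·(0.848)²) = 1.98e-4
Qₚ = 1.98e-4 > Kₚ = 8.11e-5, so the reverse reaction proceeds.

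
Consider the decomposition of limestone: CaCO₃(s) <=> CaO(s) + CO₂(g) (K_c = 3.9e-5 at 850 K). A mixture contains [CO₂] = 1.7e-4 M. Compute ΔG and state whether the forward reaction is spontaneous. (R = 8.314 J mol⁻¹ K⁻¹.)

ΔG = 10.4 kJ/mol; the forward reaction is non-spontaneous

(CaCO₃, CaO are pure solids — omitted from Q_c.)
Q_c = [CO₂] = 1.70e-4
ΔG = RT ln(Q_c/K_c) = (8.314 J mol⁻¹ K⁻¹)(850 K) × ln(1.70e-4/3.9e-5)
   = (7.067 kJ/mol)(1.472) = 10.4 kJ/mol
ΔG > 0, so the forward reaction is non-spontaneous (proceeds in reverse).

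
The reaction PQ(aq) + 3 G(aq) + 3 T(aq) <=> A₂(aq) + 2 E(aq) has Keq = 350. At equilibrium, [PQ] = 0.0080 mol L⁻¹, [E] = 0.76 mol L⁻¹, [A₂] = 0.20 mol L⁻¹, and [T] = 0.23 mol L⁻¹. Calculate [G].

At equilibrium, Keq = [A₂]·[E]² / ([PQ]·[G]³·[T]³) = 350.
(0.20)·(0.76)² / ((0.0080)·([G])³·(0.23)³) = 350
[G]³ = 3.39 ⇒ [G] = 1.5 mol L⁻¹

[G] = 1.5 mol L⁻¹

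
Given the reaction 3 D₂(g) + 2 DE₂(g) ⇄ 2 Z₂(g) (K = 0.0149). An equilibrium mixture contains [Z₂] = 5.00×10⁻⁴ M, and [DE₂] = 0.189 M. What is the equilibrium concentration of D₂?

[D₂] = 0.0777 M

At equilibrium, K = [Z₂]² / ([D₂]³·[DE₂]²) = 0.0149.
(5.00×10⁻⁴)² / (([D₂])³·(0.189)²) = 0.0149
[D₂]³ = 4.70×10⁻⁴ ⇒ [D₂] = 0.0777 M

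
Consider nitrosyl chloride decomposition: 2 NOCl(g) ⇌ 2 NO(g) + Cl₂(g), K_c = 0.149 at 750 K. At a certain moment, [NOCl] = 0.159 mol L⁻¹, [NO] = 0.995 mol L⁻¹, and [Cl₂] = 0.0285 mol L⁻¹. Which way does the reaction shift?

Q_c = [NO]²·[Cl₂] / [NOCl]² = (0.995)²·(0.0285) / (0.159)² = 1.12
Q_c = 1.12 > K_c = 0.149, so the reverse reaction proceeds.

toward reactants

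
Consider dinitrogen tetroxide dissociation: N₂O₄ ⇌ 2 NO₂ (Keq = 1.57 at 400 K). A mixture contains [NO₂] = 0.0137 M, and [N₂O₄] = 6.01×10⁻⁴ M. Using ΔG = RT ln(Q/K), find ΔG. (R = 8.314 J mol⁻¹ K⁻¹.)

Q = [NO₂]² / [N₂O₄] = (0.0137)² / (6.01×10⁻⁴) = 0.312
ΔG = RT ln(Q/Keq) = (8.314 J mol⁻¹ K⁻¹)(400 K) × ln(0.312/1.57)
   = (3.326 kJ/mol)(-1.616) = -5.37 kJ/mol
ΔG < 0, so the forward reaction is spontaneous (proceeds forward).

ΔG = -5.37 kJ/mol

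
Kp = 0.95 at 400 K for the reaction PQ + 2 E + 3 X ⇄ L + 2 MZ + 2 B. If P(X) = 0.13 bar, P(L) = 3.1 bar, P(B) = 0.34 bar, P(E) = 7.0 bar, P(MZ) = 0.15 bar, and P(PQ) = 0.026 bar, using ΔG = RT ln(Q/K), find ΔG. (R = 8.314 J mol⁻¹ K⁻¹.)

Qp = P(L)·P(MZ)²·P(B)² / (P(PQ)·P(E)²·P(X)³) = (3.1)·(0.15)²·(0.34)² / ((0.026)·(7.0)²·(0.13)³) = 2.88
ΔG = RT ln(Qp/Kp) = (8.314 J mol⁻¹ K⁻¹)(400 K) × ln(2.88/0.95)
   = (3.326 kJ/mol)(1.109) = 3.69 kJ/mol
ΔG > 0, so the forward reaction is non-spontaneous (proceeds in reverse).

ΔG = 3.69 kJ/mol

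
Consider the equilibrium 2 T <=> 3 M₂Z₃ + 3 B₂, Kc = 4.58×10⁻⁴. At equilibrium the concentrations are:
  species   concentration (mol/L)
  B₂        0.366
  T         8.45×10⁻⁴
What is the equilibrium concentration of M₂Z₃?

[M₂Z₃] = 0.00188 mol/L

At equilibrium, Kc = [M₂Z₃]³·[B₂]³ / [T]² = 4.58×10⁻⁴.
([M₂Z₃])³·(0.366)³ / (8.45×10⁻⁴)² = 4.58×10⁻⁴
[M₂Z₃]³ = 6.67×10⁻⁹ ⇒ [M₂Z₃] = 0.00188 mol/L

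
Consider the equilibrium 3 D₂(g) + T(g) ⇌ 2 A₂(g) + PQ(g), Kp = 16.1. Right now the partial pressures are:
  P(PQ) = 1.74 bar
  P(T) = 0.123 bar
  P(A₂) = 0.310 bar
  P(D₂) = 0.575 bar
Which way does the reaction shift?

Qp = P(A₂)²·P(PQ) / (P(D₂)³·P(T)) = (0.310)²·(1.74) / ((0.575)³·(0.123)) = 7.15
Qp = 7.15 < Kp = 16.1, so the forward reaction proceeds.

in the forward direction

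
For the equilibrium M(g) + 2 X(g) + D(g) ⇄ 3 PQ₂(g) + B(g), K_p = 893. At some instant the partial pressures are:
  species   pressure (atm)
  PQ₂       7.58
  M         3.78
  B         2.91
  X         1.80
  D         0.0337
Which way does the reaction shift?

in the reverse direction

Q_p = P(PQ₂)³·P(B) / (P(M)·P(X)²·P(D)) = (7.58)³·(2.91) / ((3.78)·(1.80)²·(0.0337)) = 3070
Q_p = 3070 > K_p = 893, so the reverse reaction proceeds.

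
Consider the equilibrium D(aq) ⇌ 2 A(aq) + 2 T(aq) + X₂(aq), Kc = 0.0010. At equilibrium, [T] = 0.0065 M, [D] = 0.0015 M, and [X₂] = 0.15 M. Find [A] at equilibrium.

[A] = 0.49 M

At equilibrium, Kc = [A]²·[T]²·[X₂] / [D] = 0.0010.
([A])²·(0.0065)²·(0.15) / (0.0015) = 0.0010
[A]² = 0.237 ⇒ [A] = 0.49 M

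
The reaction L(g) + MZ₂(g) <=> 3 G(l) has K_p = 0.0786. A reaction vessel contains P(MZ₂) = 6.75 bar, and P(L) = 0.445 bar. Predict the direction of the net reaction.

(G is a pure liquid — omitted from Q_p.)
Q_p = 1 / (P(L)·P(MZ₂)) = 1 / ((0.445)·(6.75)) = 0.333
Q_p = 0.333 > K_p = 0.0786, so the reverse reaction proceeds.

toward reactants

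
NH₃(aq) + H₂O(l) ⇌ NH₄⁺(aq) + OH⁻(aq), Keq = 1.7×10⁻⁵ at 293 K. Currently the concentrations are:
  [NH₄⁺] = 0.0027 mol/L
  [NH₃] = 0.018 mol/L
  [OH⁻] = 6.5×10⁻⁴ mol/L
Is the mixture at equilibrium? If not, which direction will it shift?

no; Q > K, reaction proceeds in reverse

(H₂O is a pure liquid — omitted from Q.)
Q = [NH₄⁺]·[OH⁻] / [NH₃] = (0.0027)·(6.5×10⁻⁴) / (0.018) = 9.8×10⁻⁵
Q = 9.8×10⁻⁵ > Keq = 1.7×10⁻⁵: net reverse reaction.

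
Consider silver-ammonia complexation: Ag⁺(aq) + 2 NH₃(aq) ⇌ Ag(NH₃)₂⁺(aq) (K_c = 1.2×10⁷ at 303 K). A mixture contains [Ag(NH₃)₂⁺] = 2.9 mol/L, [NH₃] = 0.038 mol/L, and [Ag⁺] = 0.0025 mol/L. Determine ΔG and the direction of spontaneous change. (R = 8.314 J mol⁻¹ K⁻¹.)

ΔG = -6.81 kJ/mol; the forward reaction is spontaneous

Q_c = [Ag(NH₃)₂⁺] / ([Ag⁺]·[NH₃]²) = (2.9) / ((0.0025)·(0.038)²) = 8.03×10⁵
ΔG = RT ln(Q_c/K_c) = (8.314 J mol⁻¹ K⁻¹)(303 K) × ln(8.03×10⁵/1.2×10⁷)
   = (2.519 kJ/mol)(-2.704) = -6.81 kJ/mol
ΔG < 0, so the forward reaction is spontaneous (proceeds forward).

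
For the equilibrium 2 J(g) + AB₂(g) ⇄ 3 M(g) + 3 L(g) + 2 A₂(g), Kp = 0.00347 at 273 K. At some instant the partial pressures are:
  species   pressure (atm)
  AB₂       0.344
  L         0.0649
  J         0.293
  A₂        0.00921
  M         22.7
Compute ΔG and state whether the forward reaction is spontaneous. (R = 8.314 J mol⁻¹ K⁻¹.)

ΔG = 2.21 kJ/mol; the forward reaction is non-spontaneous

Qp = P(M)³·P(L)³·P(A₂)² / (P(J)²·P(AB₂)) = (22.7)³·(0.0649)³·(0.00921)² / ((0.293)²·(0.344)) = 0.00918
ΔG = RT ln(Qp/Kp) = (8.314 J mol⁻¹ K⁻¹)(273 K) × ln(0.00918/0.00347)
   = (2.270 kJ/mol)(0.9729) = 2.21 kJ/mol
ΔG > 0, so the forward reaction is non-spontaneous (proceeds in reverse).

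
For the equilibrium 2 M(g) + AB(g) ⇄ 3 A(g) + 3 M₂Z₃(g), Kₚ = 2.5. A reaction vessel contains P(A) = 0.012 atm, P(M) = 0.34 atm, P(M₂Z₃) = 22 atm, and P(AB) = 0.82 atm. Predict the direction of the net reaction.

Qₚ = P(A)³·P(M₂Z₃)³ / (P(M)²·P(AB)) = (0.012)³·(22)³ / ((0.34)²·(0.82)) = 0.19
Qₚ = 0.19 < Kₚ = 2.5, so the forward reaction proceeds.

in the forward direction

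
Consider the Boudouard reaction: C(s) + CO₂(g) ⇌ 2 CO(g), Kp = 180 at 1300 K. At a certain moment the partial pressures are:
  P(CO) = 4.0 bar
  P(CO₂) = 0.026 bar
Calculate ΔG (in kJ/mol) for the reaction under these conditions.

(C is a pure solid — omitted from Qp.)
Qp = P(CO)² / P(CO₂) = (4.0)² / (0.026) = 615
ΔG = RT ln(Qp/Kp) = (8.314 J mol⁻¹ K⁻¹)(1300 K) × ln(615/180)
   = (10.81 kJ/mol)(1.229) = 13.3 kJ/mol
ΔG > 0, so the forward reaction is non-spontaneous (proceeds in reverse).

ΔG = 13.3 kJ/mol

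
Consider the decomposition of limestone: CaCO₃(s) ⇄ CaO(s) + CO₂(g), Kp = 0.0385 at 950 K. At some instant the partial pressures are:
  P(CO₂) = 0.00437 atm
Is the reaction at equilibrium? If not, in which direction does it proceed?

forward (toward products)

(CaCO₃, CaO are pure solids — omitted from Qp.)
Qp = P(CO₂) = 0.00437
Qp = 0.00437 < Kp = 0.0385, so the forward reaction proceeds.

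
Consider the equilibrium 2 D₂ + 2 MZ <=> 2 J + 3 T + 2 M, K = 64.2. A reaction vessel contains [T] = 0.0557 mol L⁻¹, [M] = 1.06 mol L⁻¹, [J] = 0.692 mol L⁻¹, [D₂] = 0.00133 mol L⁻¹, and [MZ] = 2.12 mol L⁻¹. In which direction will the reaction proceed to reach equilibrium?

Q = [J]²·[T]³·[M]² / ([D₂]²·[MZ]²) = (0.692)²·(0.0557)³·(1.06)² / ((0.00133)²·(2.12)²) = 11.7
Q = 11.7 < K = 64.2, so the forward reaction proceeds.

forward (toward products)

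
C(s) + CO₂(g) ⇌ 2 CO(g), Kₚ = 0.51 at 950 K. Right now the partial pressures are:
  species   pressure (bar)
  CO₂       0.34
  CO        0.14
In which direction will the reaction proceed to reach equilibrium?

(C is a pure solid — omitted from Qₚ.)
Qₚ = P(CO)² / P(CO₂) = (0.14)² / (0.34) = 0.058
Qₚ = 0.058 < Kₚ = 0.51, so the forward reaction proceeds.

toward products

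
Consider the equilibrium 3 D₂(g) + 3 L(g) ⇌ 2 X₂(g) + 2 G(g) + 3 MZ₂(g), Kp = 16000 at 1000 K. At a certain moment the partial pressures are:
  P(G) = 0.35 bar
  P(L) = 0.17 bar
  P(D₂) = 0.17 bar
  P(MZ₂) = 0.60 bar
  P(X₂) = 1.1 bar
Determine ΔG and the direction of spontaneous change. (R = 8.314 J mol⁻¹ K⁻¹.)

ΔG = -20.7 kJ/mol; the forward reaction is spontaneous

Qp = P(X₂)²·P(G)²·P(MZ₂)³ / (P(D₂)³·P(L)³) = (1.1)²·(0.35)²·(0.60)³ / ((0.17)³·(0.17)³) = 1330
ΔG = RT ln(Qp/Kp) = (8.314 J mol⁻¹ K⁻¹)(1000 K) × ln(1330/16000)
   = (8.314 kJ/mol)(-2.487) = -20.7 kJ/mol
ΔG < 0, so the forward reaction is spontaneous (proceeds forward).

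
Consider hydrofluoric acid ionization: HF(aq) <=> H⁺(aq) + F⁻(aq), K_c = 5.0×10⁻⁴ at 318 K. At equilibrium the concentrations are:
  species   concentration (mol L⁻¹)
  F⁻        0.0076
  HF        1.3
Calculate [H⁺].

[H⁺] = 0.086 mol L⁻¹

At equilibrium, K_c = [H⁺]·[F⁻] / [HF] = 5.0×10⁻⁴.
([H⁺])·(0.0076) / (1.3) = 5.0×10⁻⁴
[H⁺] = 0.0855 = 0.086 mol L⁻¹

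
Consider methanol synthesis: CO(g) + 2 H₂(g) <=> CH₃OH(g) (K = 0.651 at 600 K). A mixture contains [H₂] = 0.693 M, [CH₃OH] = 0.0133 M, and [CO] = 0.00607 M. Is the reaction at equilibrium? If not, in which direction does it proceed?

to the left

Q = [CH₃OH] / ([CO]·[H₂]²) = (0.0133) / ((0.00607)·(0.693)²) = 4.56
Q = 4.56 > K = 0.651, so the reverse reaction proceeds.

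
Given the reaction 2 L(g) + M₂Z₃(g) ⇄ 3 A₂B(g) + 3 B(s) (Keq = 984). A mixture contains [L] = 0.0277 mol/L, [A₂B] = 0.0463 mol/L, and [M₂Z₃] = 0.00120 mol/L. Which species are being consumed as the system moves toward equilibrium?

(B is a pure solid — omitted from Q.)
Q = [A₂B]³ / ([L]²·[M₂Z₃]) = (0.0463)³ / ((0.0277)²·(0.00120)) = 108
Q = 108 < Keq = 984: net forward reaction.

L, M₂Z₃ (reactants)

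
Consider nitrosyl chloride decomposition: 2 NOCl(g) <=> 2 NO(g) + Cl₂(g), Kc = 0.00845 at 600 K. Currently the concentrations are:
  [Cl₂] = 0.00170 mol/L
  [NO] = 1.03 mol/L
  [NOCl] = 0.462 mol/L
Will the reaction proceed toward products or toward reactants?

Qc = [NO]²·[Cl₂] / [NOCl]² = (1.03)²·(0.00170) / (0.462)² = 0.00845
Qc = 0.00845 = Kc, so the system is already at equilibrium.

at equilibrium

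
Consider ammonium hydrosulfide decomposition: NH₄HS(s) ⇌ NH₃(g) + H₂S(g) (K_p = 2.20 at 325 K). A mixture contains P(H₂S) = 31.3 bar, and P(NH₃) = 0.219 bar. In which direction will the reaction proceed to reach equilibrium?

(NH₄HS is a pure solid — omitted from Q_p.)
Q_p = P(NH₃)·P(H₂S) = (0.219)·(31.3) = 6.85
Q_p = 6.85 > K_p = 2.20, so the reverse reaction proceeds.

toward reactants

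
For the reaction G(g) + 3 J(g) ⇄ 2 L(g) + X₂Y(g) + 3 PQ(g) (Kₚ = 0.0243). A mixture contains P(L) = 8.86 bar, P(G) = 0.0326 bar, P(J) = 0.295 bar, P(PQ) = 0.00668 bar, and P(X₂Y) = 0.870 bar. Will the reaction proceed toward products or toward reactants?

Qₚ = P(L)²·P(X₂Y)·P(PQ)³ / (P(G)·P(J)³) = (8.86)²·(0.870)·(0.00668)³ / ((0.0326)·(0.295)³) = 0.0243
Qₚ = 0.0243 = Kₚ, so the system is already at equilibrium.

no net change (already at equilibrium)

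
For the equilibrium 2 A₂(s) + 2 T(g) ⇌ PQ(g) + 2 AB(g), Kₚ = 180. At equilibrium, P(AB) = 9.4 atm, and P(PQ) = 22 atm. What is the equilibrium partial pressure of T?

P(T) = 3.3 atm

(A₂ is a pure solid — omitted from Kₚ.)
At equilibrium, Kₚ = P(PQ)·P(AB)² / P(T)² = 180.
(22)·(9.4)² / (P(T))² = 180
P(T)² = 10.8 ⇒ P(T) = 3.3 atm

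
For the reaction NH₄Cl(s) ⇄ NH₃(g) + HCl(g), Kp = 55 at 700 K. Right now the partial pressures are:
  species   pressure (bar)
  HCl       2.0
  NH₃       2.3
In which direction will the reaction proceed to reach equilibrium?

toward products

(NH₄Cl is a pure solid — omitted from Qp.)
Qp = P(NH₃)·P(HCl) = (2.3)·(2.0) = 4.6
Qp = 4.6 < Kp = 55, so the forward reaction proceeds.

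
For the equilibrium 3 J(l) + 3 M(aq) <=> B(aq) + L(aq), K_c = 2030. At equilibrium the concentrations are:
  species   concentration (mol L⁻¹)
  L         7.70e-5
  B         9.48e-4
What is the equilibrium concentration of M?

[M] = 3.30e-4 mol L⁻¹

(J is a pure liquid — omitted from K_c.)
At equilibrium, K_c = [B]·[L] / [M]³ = 2030.
(9.48e-4)·(7.70e-5) / ([M])³ = 2030
[M]³ = 3.60e-11 ⇒ [M] = 3.30e-4 mol L⁻¹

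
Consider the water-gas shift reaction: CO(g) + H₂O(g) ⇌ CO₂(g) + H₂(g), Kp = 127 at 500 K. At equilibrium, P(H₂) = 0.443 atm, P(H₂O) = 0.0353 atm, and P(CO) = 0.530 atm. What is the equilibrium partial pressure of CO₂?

At equilibrium, Kp = P(CO₂)·P(H₂) / (P(CO)·P(H₂O)) = 127.
(P(CO₂))·(0.443) / ((0.530)·(0.0353)) = 127
P(CO₂) = 5.36 atm

P(CO₂) = 5.36 atm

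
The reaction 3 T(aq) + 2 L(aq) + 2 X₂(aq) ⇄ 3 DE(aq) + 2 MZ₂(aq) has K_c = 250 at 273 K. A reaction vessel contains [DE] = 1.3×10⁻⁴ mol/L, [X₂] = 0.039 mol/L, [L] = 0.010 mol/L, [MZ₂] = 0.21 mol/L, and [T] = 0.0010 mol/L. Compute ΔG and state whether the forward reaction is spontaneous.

Q_c = [DE]³·[MZ₂]² / ([T]³·[L]²·[X₂]²) = (1.3×10⁻⁴)³·(0.21)² / ((0.0010)³·(0.010)²·(0.039)²) = 637
ΔG = RT ln(Q_c/K_c) = (8.314 J mol⁻¹ K⁻¹)(273 K) × ln(637/250)
   = (2.270 kJ/mol)(0.9353) = 2.12 kJ/mol
ΔG > 0, so the forward reaction is non-spontaneous (proceeds in reverse).

ΔG = 2.12 kJ/mol; the forward reaction is non-spontaneous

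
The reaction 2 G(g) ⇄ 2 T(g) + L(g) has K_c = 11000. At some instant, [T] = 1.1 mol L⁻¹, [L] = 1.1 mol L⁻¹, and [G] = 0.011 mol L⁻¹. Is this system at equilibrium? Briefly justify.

yes, at equilibrium

Q_c = [T]²·[L] / [G]² = (1.1)²·(1.1) / (0.011)² = 11000
Q_c = 11000 = K_c; the system is at equilibrium.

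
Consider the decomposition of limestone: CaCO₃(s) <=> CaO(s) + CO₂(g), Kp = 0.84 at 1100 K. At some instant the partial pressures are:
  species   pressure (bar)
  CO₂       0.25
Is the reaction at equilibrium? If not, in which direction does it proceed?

to the right

(CaCO₃, CaO are pure solids — omitted from Qp.)
Qp = P(CO₂) = 0.25
Qp = 0.25 < Kp = 0.84, so the forward reaction proceeds.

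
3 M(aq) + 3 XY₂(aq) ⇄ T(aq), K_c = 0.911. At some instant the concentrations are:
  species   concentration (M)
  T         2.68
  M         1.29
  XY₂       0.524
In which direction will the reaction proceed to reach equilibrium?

in the reverse direction

Q_c = [T] / ([M]³·[XY₂]³) = (2.68) / ((1.29)³·(0.524)³) = 8.68
Q_c = 8.68 > K_c = 0.911, so the reverse reaction proceeds.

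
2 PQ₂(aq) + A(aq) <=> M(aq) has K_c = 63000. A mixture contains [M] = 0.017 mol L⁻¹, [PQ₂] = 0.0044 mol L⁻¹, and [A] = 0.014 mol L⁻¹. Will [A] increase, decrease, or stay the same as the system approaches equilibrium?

stay the same

Q_c = [M] / ([PQ₂]²·[A]) = (0.017) / ((0.0044)²·(0.014)) = 63000
Q_c = 63000 = K_c; the system is at equilibrium.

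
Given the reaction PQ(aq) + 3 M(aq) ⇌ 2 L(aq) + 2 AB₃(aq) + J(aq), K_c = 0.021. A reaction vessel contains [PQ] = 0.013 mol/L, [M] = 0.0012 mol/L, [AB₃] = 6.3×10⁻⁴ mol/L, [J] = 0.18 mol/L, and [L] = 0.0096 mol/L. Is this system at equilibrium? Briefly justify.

Q_c = [L]²·[AB₃]²·[J] / ([PQ]·[M]³) = (0.0096)²·(6.3×10⁻⁴)²·(0.18) / ((0.013)·(0.0012)³) = 0.29
Q_c = 0.29 > K_c = 0.021: net reverse reaction.

no; Q > K, reaction proceeds in reverse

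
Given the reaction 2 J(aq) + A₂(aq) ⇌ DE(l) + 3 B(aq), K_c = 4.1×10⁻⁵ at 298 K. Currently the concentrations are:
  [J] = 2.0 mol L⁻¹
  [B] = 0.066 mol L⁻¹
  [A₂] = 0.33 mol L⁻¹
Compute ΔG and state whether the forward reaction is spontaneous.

(DE is a pure liquid — omitted from Q_c.)
Q_c = [B]³ / ([J]²·[A₂]) = (0.066)³ / ((2.0)²·(0.33)) = 2.18×10⁻⁴
ΔG = RT ln(Q_c/K_c) = (8.314 J mol⁻¹ K⁻¹)(298 K) × ln(2.18×10⁻⁴/4.1×10⁻⁵)
   = (2.478 kJ/mol)(1.671) = 4.14 kJ/mol
ΔG > 0, so the forward reaction is non-spontaneous (proceeds in reverse).

ΔG = 4.14 kJ/mol; the forward reaction is non-spontaneous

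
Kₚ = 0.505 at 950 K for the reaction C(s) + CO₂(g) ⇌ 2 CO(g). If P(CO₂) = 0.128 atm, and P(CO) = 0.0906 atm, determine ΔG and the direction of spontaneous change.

ΔG = -16.3 kJ/mol; the forward reaction is spontaneous

(C is a pure solid — omitted from Qₚ.)
Qₚ = P(CO)² / P(CO₂) = (0.0906)² / (0.128) = 0.0641
ΔG = RT ln(Qₚ/Kₚ) = (8.314 J mol⁻¹ K⁻¹)(950 K) × ln(0.0641/0.505)
   = (7.898 kJ/mol)(-2.064) = -16.3 kJ/mol
ΔG < 0, so the forward reaction is spontaneous (proceeds forward).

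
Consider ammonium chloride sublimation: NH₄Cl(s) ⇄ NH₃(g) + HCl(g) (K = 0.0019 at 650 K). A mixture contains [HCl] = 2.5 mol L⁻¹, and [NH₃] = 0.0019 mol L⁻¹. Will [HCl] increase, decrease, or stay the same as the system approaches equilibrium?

(NH₄Cl is a pure solid — omitted from Q.)
Q = [NH₃]·[HCl] = (0.0019)·(2.5) = 0.0048
Q = 0.0048 > K = 0.0019: net reverse reaction.
HCl is a product, so it decreases.

decrease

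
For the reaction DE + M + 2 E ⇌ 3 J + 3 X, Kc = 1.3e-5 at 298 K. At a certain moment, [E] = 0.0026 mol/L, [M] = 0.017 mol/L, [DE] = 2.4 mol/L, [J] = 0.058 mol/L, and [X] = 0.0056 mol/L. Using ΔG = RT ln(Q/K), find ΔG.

Qc = [J]³·[X]³ / ([DE]·[M]·[E]²) = (0.058)³·(0.0056)³ / ((2.4)·(0.017)·(0.0026)²) = 1.24e-4
ΔG = RT ln(Qc/Kc) = (8.314 J mol⁻¹ K⁻¹)(298 K) × ln(1.24e-4/1.3e-5)
   = (2.478 kJ/mol)(2.255) = 5.59 kJ/mol
ΔG > 0, so the forward reaction is non-spontaneous (proceeds in reverse).

ΔG = 5.59 kJ/mol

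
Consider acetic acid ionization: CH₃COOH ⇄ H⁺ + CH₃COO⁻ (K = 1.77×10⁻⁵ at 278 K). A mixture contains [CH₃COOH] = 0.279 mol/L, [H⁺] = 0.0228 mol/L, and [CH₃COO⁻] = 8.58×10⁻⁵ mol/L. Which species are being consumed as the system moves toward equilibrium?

Q = [H⁺]·[CH₃COO⁻] / [CH₃COOH] = (0.0228)·(8.58×10⁻⁵) / (0.279) = 7.01×10⁻⁶
Q = 7.01×10⁻⁶ < K = 1.77×10⁻⁵: net forward reaction.

CH₃COOH (reactants)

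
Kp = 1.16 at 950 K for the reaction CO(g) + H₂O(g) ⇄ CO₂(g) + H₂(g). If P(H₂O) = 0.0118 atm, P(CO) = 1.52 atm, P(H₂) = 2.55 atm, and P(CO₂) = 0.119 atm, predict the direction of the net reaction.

in the reverse direction

Qp = P(CO₂)·P(H₂) / (P(CO)·P(H₂O)) = (0.119)·(2.55) / ((1.52)·(0.0118)) = 16.9
Qp = 16.9 > Kp = 1.16, so the reverse reaction proceeds.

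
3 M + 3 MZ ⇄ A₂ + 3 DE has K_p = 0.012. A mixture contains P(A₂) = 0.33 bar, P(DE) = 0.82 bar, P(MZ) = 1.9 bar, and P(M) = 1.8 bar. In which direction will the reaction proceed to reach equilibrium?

forward (toward products)

Q_p = P(A₂)·P(DE)³ / (P(M)³·P(MZ)³) = (0.33)·(0.82)³ / ((1.8)³·(1.9)³) = 0.0045
Q_p = 0.0045 < K_p = 0.012, so the forward reaction proceeds.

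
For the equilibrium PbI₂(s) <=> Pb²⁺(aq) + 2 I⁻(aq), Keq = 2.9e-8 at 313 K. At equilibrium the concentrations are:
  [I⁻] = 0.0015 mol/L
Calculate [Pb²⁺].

(PbI₂ is a pure solid — omitted from Keq.)
At equilibrium, Keq = [Pb²⁺]·[I⁻]² = 2.9e-8.
([Pb²⁺])·(0.0015)² = 2.9e-8
[Pb²⁺] = 0.0129 = 0.013 mol/L

[Pb²⁺] = 0.013 mol/L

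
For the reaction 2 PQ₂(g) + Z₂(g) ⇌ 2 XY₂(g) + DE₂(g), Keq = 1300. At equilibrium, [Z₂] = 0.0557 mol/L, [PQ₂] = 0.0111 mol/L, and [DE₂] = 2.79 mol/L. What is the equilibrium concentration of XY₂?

[XY₂] = 0.0565 mol/L

At equilibrium, Keq = [XY₂]²·[DE₂] / ([PQ₂]²·[Z₂]) = 1300.
([XY₂])²·(2.79) / ((0.0111)²·(0.0557)) = 1300
[XY₂]² = 0.00320 ⇒ [XY₂] = 0.0565 mol/L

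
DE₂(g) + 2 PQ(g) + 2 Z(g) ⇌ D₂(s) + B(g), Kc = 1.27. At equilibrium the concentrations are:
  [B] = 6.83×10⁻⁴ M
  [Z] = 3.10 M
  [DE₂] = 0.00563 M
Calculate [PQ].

[PQ] = 0.0997 M

(D₂ is a pure solid — omitted from Kc.)
At equilibrium, Kc = [B] / ([DE₂]·[PQ]²·[Z]²) = 1.27.
(6.83×10⁻⁴) / ((0.00563)·([PQ])²·(3.10)²) = 1.27
[PQ]² = 0.00994 ⇒ [PQ] = 0.0997 M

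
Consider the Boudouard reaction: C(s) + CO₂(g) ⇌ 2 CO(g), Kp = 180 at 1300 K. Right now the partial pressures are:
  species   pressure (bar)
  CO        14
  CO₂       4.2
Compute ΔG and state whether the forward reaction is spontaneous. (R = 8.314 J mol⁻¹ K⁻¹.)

(C is a pure solid — omitted from Qp.)
Qp = P(CO)² / P(CO₂) = (14)² / (4.2) = 46.7
ΔG = RT ln(Qp/Kp) = (8.314 J mol⁻¹ K⁻¹)(1300 K) × ln(46.7/180)
   = (10.81 kJ/mol)(-1.349) = -14.6 kJ/mol
ΔG < 0, so the forward reaction is spontaneous (proceeds forward).

ΔG = -14.6 kJ/mol; the forward reaction is spontaneous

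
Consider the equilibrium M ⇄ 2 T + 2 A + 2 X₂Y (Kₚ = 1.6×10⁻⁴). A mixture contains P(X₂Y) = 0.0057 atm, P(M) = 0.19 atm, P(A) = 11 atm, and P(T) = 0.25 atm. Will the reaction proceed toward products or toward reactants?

Qₚ = P(T)²·P(A)²·P(X₂Y)² / P(M) = (0.25)²·(11)²·(0.0057)² / (0.19) = 0.0013
Qₚ = 0.0013 > Kₚ = 1.6×10⁻⁴, so the reverse reaction proceeds.

reverse (toward reactants)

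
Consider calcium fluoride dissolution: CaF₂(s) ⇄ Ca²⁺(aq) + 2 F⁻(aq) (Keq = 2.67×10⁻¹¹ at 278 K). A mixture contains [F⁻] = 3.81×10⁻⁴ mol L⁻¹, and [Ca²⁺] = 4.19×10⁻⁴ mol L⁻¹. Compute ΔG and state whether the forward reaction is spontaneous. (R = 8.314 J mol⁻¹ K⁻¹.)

(CaF₂ is a pure solid — omitted from Q.)
Q = [Ca²⁺]·[F⁻]² = (4.19×10⁻⁴)·(3.81×10⁻⁴)² = 6.08×10⁻¹¹
ΔG = RT ln(Q/Keq) = (8.314 J mol⁻¹ K⁻¹)(278 K) × ln(6.08×10⁻¹¹/2.67×10⁻¹¹)
   = (2.311 kJ/mol)(0.8229) = 1.90 kJ/mol
ΔG > 0, so the forward reaction is non-spontaneous (proceeds in reverse).

ΔG = 1.90 kJ/mol; the forward reaction is non-spontaneous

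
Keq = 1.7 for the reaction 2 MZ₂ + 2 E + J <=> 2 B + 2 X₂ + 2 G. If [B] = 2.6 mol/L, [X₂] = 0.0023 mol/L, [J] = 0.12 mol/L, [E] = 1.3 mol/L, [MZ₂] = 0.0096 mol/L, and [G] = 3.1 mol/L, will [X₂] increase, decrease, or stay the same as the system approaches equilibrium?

Q = [B]²·[X₂]²·[G]² / ([MZ₂]²·[E]²·[J]) = (2.6)²·(0.0023)²·(3.1)² / ((0.0096)²·(1.3)²·(0.12)) = 18
Q = 18 > Keq = 1.7: net reverse reaction.
X₂ is a product, so it decreases.

decrease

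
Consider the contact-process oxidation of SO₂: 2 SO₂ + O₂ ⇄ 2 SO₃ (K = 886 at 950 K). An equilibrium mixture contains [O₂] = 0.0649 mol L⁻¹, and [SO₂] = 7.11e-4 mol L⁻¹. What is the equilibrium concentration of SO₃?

At equilibrium, K = [SO₃]² / ([SO₂]²·[O₂]) = 886.
([SO₃])² / ((7.11e-4)²·(0.0649)) = 886
[SO₃]² = 2.91e-5 ⇒ [SO₃] = 0.00539 mol L⁻¹

[SO₃] = 0.00539 mol L⁻¹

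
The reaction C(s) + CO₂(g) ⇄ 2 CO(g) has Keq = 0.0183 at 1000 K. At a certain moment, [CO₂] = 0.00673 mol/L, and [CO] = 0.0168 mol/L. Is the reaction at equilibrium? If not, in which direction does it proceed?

reverse (toward reactants)

(C is a pure solid — omitted from Q.)
Q = [CO]² / [CO₂] = (0.0168)² / (0.00673) = 0.0419
Q = 0.0419 > Keq = 0.0183, so the reverse reaction proceeds.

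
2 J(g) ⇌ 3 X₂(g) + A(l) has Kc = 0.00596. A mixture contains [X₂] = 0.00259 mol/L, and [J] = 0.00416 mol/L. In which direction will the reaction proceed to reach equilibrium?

in the forward direction

(A is a pure liquid — omitted from Qc.)
Qc = [X₂]³ / [J]² = (0.00259)³ / (0.00416)² = 0.00100
Qc = 0.00100 < Kc = 0.00596, so the forward reaction proceeds.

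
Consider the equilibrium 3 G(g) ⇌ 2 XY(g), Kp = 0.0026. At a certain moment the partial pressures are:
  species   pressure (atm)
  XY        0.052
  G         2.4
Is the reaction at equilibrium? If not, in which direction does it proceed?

to the right

Qp = P(XY)² / P(G)³ = (0.052)² / (2.4)³ = 2.0×10⁻⁴
Qp = 2.0×10⁻⁴ < Kp = 0.0026, so the forward reaction proceeds.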